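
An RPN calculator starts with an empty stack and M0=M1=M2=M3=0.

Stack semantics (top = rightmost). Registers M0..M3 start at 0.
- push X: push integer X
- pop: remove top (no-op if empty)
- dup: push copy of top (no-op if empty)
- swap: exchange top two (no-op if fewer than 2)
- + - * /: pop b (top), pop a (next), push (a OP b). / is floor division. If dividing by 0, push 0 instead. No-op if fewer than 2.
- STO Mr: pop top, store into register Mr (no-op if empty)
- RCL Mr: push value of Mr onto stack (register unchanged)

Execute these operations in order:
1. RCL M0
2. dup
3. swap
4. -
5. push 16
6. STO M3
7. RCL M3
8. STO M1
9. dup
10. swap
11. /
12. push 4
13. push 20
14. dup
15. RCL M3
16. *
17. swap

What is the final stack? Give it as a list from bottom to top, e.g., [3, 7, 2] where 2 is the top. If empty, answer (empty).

After op 1 (RCL M0): stack=[0] mem=[0,0,0,0]
After op 2 (dup): stack=[0,0] mem=[0,0,0,0]
After op 3 (swap): stack=[0,0] mem=[0,0,0,0]
After op 4 (-): stack=[0] mem=[0,0,0,0]
After op 5 (push 16): stack=[0,16] mem=[0,0,0,0]
After op 6 (STO M3): stack=[0] mem=[0,0,0,16]
After op 7 (RCL M3): stack=[0,16] mem=[0,0,0,16]
After op 8 (STO M1): stack=[0] mem=[0,16,0,16]
After op 9 (dup): stack=[0,0] mem=[0,16,0,16]
After op 10 (swap): stack=[0,0] mem=[0,16,0,16]
After op 11 (/): stack=[0] mem=[0,16,0,16]
After op 12 (push 4): stack=[0,4] mem=[0,16,0,16]
After op 13 (push 20): stack=[0,4,20] mem=[0,16,0,16]
After op 14 (dup): stack=[0,4,20,20] mem=[0,16,0,16]
After op 15 (RCL M3): stack=[0,4,20,20,16] mem=[0,16,0,16]
After op 16 (*): stack=[0,4,20,320] mem=[0,16,0,16]
After op 17 (swap): stack=[0,4,320,20] mem=[0,16,0,16]

Answer: [0, 4, 320, 20]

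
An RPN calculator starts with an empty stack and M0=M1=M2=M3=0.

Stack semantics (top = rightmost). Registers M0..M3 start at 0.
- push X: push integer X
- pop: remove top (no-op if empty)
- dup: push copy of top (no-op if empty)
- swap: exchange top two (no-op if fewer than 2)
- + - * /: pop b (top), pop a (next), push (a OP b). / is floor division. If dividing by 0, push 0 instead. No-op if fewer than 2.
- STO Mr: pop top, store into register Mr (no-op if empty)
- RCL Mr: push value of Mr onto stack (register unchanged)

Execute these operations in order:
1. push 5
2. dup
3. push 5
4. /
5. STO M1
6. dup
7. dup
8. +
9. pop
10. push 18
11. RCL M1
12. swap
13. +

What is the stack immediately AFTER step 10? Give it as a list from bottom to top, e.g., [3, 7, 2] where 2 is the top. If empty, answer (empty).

After op 1 (push 5): stack=[5] mem=[0,0,0,0]
After op 2 (dup): stack=[5,5] mem=[0,0,0,0]
After op 3 (push 5): stack=[5,5,5] mem=[0,0,0,0]
After op 4 (/): stack=[5,1] mem=[0,0,0,0]
After op 5 (STO M1): stack=[5] mem=[0,1,0,0]
After op 6 (dup): stack=[5,5] mem=[0,1,0,0]
After op 7 (dup): stack=[5,5,5] mem=[0,1,0,0]
After op 8 (+): stack=[5,10] mem=[0,1,0,0]
After op 9 (pop): stack=[5] mem=[0,1,0,0]
After op 10 (push 18): stack=[5,18] mem=[0,1,0,0]

[5, 18]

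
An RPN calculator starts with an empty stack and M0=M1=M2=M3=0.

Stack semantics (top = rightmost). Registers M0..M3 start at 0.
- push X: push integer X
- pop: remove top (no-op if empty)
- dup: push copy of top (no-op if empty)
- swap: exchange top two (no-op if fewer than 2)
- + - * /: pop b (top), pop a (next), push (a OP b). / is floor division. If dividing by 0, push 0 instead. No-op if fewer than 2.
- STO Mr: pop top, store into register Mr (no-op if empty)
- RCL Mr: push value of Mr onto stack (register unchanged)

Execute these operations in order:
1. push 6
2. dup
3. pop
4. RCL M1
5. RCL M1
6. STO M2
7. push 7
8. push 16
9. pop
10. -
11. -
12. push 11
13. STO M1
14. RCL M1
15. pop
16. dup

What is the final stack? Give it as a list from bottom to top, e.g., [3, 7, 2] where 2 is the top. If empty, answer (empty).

After op 1 (push 6): stack=[6] mem=[0,0,0,0]
After op 2 (dup): stack=[6,6] mem=[0,0,0,0]
After op 3 (pop): stack=[6] mem=[0,0,0,0]
After op 4 (RCL M1): stack=[6,0] mem=[0,0,0,0]
After op 5 (RCL M1): stack=[6,0,0] mem=[0,0,0,0]
After op 6 (STO M2): stack=[6,0] mem=[0,0,0,0]
After op 7 (push 7): stack=[6,0,7] mem=[0,0,0,0]
After op 8 (push 16): stack=[6,0,7,16] mem=[0,0,0,0]
After op 9 (pop): stack=[6,0,7] mem=[0,0,0,0]
After op 10 (-): stack=[6,-7] mem=[0,0,0,0]
After op 11 (-): stack=[13] mem=[0,0,0,0]
After op 12 (push 11): stack=[13,11] mem=[0,0,0,0]
After op 13 (STO M1): stack=[13] mem=[0,11,0,0]
After op 14 (RCL M1): stack=[13,11] mem=[0,11,0,0]
After op 15 (pop): stack=[13] mem=[0,11,0,0]
After op 16 (dup): stack=[13,13] mem=[0,11,0,0]

Answer: [13, 13]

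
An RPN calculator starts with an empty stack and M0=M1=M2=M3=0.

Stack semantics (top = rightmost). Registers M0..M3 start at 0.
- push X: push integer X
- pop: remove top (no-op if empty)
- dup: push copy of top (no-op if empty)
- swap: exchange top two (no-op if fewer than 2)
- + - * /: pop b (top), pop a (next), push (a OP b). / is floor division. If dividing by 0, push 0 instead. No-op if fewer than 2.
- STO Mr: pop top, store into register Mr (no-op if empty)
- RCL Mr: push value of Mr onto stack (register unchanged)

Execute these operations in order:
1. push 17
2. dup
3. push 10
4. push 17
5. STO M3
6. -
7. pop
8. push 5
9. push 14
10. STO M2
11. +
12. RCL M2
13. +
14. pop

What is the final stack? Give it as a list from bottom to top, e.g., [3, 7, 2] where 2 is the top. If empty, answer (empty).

After op 1 (push 17): stack=[17] mem=[0,0,0,0]
After op 2 (dup): stack=[17,17] mem=[0,0,0,0]
After op 3 (push 10): stack=[17,17,10] mem=[0,0,0,0]
After op 4 (push 17): stack=[17,17,10,17] mem=[0,0,0,0]
After op 5 (STO M3): stack=[17,17,10] mem=[0,0,0,17]
After op 6 (-): stack=[17,7] mem=[0,0,0,17]
After op 7 (pop): stack=[17] mem=[0,0,0,17]
After op 8 (push 5): stack=[17,5] mem=[0,0,0,17]
After op 9 (push 14): stack=[17,5,14] mem=[0,0,0,17]
After op 10 (STO M2): stack=[17,5] mem=[0,0,14,17]
After op 11 (+): stack=[22] mem=[0,0,14,17]
After op 12 (RCL M2): stack=[22,14] mem=[0,0,14,17]
After op 13 (+): stack=[36] mem=[0,0,14,17]
After op 14 (pop): stack=[empty] mem=[0,0,14,17]

Answer: (empty)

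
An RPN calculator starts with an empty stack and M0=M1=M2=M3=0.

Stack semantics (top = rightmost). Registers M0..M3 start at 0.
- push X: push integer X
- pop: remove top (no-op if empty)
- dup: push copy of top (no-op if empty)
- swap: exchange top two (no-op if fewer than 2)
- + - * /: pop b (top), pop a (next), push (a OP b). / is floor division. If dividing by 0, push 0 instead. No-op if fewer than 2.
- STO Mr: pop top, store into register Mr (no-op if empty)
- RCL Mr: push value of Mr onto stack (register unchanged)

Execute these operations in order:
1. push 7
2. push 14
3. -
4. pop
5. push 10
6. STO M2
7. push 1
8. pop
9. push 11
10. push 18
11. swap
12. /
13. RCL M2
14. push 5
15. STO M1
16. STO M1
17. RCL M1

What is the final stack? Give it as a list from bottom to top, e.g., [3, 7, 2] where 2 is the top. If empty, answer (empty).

Answer: [1, 10]

Derivation:
After op 1 (push 7): stack=[7] mem=[0,0,0,0]
After op 2 (push 14): stack=[7,14] mem=[0,0,0,0]
After op 3 (-): stack=[-7] mem=[0,0,0,0]
After op 4 (pop): stack=[empty] mem=[0,0,0,0]
After op 5 (push 10): stack=[10] mem=[0,0,0,0]
After op 6 (STO M2): stack=[empty] mem=[0,0,10,0]
After op 7 (push 1): stack=[1] mem=[0,0,10,0]
After op 8 (pop): stack=[empty] mem=[0,0,10,0]
After op 9 (push 11): stack=[11] mem=[0,0,10,0]
After op 10 (push 18): stack=[11,18] mem=[0,0,10,0]
After op 11 (swap): stack=[18,11] mem=[0,0,10,0]
After op 12 (/): stack=[1] mem=[0,0,10,0]
After op 13 (RCL M2): stack=[1,10] mem=[0,0,10,0]
After op 14 (push 5): stack=[1,10,5] mem=[0,0,10,0]
After op 15 (STO M1): stack=[1,10] mem=[0,5,10,0]
After op 16 (STO M1): stack=[1] mem=[0,10,10,0]
After op 17 (RCL M1): stack=[1,10] mem=[0,10,10,0]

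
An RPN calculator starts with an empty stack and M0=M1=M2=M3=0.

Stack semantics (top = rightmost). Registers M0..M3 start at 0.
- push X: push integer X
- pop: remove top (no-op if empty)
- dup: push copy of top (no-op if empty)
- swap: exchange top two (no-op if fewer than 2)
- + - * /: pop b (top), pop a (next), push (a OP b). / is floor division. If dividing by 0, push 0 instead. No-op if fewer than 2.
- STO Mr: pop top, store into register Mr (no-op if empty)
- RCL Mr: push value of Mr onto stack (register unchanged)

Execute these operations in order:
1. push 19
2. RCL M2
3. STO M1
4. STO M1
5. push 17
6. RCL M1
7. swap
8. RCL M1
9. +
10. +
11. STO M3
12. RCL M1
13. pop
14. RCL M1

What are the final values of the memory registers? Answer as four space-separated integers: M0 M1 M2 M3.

Answer: 0 19 0 55

Derivation:
After op 1 (push 19): stack=[19] mem=[0,0,0,0]
After op 2 (RCL M2): stack=[19,0] mem=[0,0,0,0]
After op 3 (STO M1): stack=[19] mem=[0,0,0,0]
After op 4 (STO M1): stack=[empty] mem=[0,19,0,0]
After op 5 (push 17): stack=[17] mem=[0,19,0,0]
After op 6 (RCL M1): stack=[17,19] mem=[0,19,0,0]
After op 7 (swap): stack=[19,17] mem=[0,19,0,0]
After op 8 (RCL M1): stack=[19,17,19] mem=[0,19,0,0]
After op 9 (+): stack=[19,36] mem=[0,19,0,0]
After op 10 (+): stack=[55] mem=[0,19,0,0]
After op 11 (STO M3): stack=[empty] mem=[0,19,0,55]
After op 12 (RCL M1): stack=[19] mem=[0,19,0,55]
After op 13 (pop): stack=[empty] mem=[0,19,0,55]
After op 14 (RCL M1): stack=[19] mem=[0,19,0,55]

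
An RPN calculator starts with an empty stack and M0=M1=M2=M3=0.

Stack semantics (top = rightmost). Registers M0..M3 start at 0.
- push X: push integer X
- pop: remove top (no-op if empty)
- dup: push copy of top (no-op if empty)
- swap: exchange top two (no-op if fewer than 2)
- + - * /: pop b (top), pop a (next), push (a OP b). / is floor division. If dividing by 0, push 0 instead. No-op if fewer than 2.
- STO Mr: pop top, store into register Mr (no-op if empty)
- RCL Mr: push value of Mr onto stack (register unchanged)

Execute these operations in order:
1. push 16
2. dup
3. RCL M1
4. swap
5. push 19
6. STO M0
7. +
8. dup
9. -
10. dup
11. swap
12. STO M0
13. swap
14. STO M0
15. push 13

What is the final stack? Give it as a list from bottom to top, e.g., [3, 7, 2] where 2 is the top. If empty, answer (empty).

After op 1 (push 16): stack=[16] mem=[0,0,0,0]
After op 2 (dup): stack=[16,16] mem=[0,0,0,0]
After op 3 (RCL M1): stack=[16,16,0] mem=[0,0,0,0]
After op 4 (swap): stack=[16,0,16] mem=[0,0,0,0]
After op 5 (push 19): stack=[16,0,16,19] mem=[0,0,0,0]
After op 6 (STO M0): stack=[16,0,16] mem=[19,0,0,0]
After op 7 (+): stack=[16,16] mem=[19,0,0,0]
After op 8 (dup): stack=[16,16,16] mem=[19,0,0,0]
After op 9 (-): stack=[16,0] mem=[19,0,0,0]
After op 10 (dup): stack=[16,0,0] mem=[19,0,0,0]
After op 11 (swap): stack=[16,0,0] mem=[19,0,0,0]
After op 12 (STO M0): stack=[16,0] mem=[0,0,0,0]
After op 13 (swap): stack=[0,16] mem=[0,0,0,0]
After op 14 (STO M0): stack=[0] mem=[16,0,0,0]
After op 15 (push 13): stack=[0,13] mem=[16,0,0,0]

Answer: [0, 13]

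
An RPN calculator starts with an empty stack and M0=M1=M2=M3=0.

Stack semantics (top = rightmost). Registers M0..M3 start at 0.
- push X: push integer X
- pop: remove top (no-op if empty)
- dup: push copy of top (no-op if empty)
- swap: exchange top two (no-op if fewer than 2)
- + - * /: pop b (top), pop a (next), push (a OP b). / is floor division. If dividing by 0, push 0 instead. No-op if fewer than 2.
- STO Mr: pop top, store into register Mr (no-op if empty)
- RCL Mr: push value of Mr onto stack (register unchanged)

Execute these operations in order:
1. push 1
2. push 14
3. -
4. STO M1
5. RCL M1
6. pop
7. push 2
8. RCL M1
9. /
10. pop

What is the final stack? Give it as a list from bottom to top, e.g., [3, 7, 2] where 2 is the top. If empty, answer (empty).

After op 1 (push 1): stack=[1] mem=[0,0,0,0]
After op 2 (push 14): stack=[1,14] mem=[0,0,0,0]
After op 3 (-): stack=[-13] mem=[0,0,0,0]
After op 4 (STO M1): stack=[empty] mem=[0,-13,0,0]
After op 5 (RCL M1): stack=[-13] mem=[0,-13,0,0]
After op 6 (pop): stack=[empty] mem=[0,-13,0,0]
After op 7 (push 2): stack=[2] mem=[0,-13,0,0]
After op 8 (RCL M1): stack=[2,-13] mem=[0,-13,0,0]
After op 9 (/): stack=[-1] mem=[0,-13,0,0]
After op 10 (pop): stack=[empty] mem=[0,-13,0,0]

Answer: (empty)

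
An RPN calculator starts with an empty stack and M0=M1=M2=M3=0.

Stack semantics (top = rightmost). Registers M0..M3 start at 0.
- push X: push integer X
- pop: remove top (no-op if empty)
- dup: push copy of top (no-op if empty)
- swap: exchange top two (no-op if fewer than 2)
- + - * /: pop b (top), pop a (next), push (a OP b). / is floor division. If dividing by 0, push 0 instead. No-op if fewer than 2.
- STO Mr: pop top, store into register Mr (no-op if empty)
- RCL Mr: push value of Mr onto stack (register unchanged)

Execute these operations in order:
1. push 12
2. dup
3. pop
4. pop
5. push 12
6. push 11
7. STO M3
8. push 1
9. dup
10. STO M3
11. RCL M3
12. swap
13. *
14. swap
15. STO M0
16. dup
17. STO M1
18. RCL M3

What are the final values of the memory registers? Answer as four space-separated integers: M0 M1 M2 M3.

Answer: 12 1 0 1

Derivation:
After op 1 (push 12): stack=[12] mem=[0,0,0,0]
After op 2 (dup): stack=[12,12] mem=[0,0,0,0]
After op 3 (pop): stack=[12] mem=[0,0,0,0]
After op 4 (pop): stack=[empty] mem=[0,0,0,0]
After op 5 (push 12): stack=[12] mem=[0,0,0,0]
After op 6 (push 11): stack=[12,11] mem=[0,0,0,0]
After op 7 (STO M3): stack=[12] mem=[0,0,0,11]
After op 8 (push 1): stack=[12,1] mem=[0,0,0,11]
After op 9 (dup): stack=[12,1,1] mem=[0,0,0,11]
After op 10 (STO M3): stack=[12,1] mem=[0,0,0,1]
After op 11 (RCL M3): stack=[12,1,1] mem=[0,0,0,1]
After op 12 (swap): stack=[12,1,1] mem=[0,0,0,1]
After op 13 (*): stack=[12,1] mem=[0,0,0,1]
After op 14 (swap): stack=[1,12] mem=[0,0,0,1]
After op 15 (STO M0): stack=[1] mem=[12,0,0,1]
After op 16 (dup): stack=[1,1] mem=[12,0,0,1]
After op 17 (STO M1): stack=[1] mem=[12,1,0,1]
After op 18 (RCL M3): stack=[1,1] mem=[12,1,0,1]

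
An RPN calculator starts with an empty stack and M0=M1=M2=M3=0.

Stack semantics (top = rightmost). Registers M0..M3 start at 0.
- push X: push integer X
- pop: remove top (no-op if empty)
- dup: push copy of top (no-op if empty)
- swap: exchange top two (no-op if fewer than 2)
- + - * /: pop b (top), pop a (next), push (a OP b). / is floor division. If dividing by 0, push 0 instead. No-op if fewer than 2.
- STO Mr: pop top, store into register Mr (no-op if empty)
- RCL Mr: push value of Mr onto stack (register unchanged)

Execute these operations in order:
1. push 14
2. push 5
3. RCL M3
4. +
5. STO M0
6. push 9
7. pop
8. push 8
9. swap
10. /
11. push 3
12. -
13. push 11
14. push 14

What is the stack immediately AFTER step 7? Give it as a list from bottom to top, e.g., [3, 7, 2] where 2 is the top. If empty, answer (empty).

After op 1 (push 14): stack=[14] mem=[0,0,0,0]
After op 2 (push 5): stack=[14,5] mem=[0,0,0,0]
After op 3 (RCL M3): stack=[14,5,0] mem=[0,0,0,0]
After op 4 (+): stack=[14,5] mem=[0,0,0,0]
After op 5 (STO M0): stack=[14] mem=[5,0,0,0]
After op 6 (push 9): stack=[14,9] mem=[5,0,0,0]
After op 7 (pop): stack=[14] mem=[5,0,0,0]

[14]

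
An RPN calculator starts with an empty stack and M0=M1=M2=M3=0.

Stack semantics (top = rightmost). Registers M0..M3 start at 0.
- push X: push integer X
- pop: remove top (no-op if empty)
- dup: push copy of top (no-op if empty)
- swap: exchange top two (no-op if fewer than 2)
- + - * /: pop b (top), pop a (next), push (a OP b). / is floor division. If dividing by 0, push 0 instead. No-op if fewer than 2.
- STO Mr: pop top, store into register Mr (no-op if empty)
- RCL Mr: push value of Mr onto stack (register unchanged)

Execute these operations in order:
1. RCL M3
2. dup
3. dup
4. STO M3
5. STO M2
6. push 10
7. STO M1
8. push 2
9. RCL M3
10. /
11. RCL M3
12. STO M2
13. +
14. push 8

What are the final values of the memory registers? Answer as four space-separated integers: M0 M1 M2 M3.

After op 1 (RCL M3): stack=[0] mem=[0,0,0,0]
After op 2 (dup): stack=[0,0] mem=[0,0,0,0]
After op 3 (dup): stack=[0,0,0] mem=[0,0,0,0]
After op 4 (STO M3): stack=[0,0] mem=[0,0,0,0]
After op 5 (STO M2): stack=[0] mem=[0,0,0,0]
After op 6 (push 10): stack=[0,10] mem=[0,0,0,0]
After op 7 (STO M1): stack=[0] mem=[0,10,0,0]
After op 8 (push 2): stack=[0,2] mem=[0,10,0,0]
After op 9 (RCL M3): stack=[0,2,0] mem=[0,10,0,0]
After op 10 (/): stack=[0,0] mem=[0,10,0,0]
After op 11 (RCL M3): stack=[0,0,0] mem=[0,10,0,0]
After op 12 (STO M2): stack=[0,0] mem=[0,10,0,0]
After op 13 (+): stack=[0] mem=[0,10,0,0]
After op 14 (push 8): stack=[0,8] mem=[0,10,0,0]

Answer: 0 10 0 0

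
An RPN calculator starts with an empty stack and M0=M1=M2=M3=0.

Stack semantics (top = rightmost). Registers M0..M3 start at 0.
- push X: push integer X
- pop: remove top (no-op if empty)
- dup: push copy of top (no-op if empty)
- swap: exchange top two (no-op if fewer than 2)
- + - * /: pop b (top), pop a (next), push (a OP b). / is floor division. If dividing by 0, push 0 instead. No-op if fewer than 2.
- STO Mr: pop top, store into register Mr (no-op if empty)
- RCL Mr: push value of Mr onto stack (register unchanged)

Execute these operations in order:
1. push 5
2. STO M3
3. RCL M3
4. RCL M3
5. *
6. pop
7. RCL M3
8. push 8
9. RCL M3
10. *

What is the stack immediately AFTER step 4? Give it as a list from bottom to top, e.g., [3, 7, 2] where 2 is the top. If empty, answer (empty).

After op 1 (push 5): stack=[5] mem=[0,0,0,0]
After op 2 (STO M3): stack=[empty] mem=[0,0,0,5]
After op 3 (RCL M3): stack=[5] mem=[0,0,0,5]
After op 4 (RCL M3): stack=[5,5] mem=[0,0,0,5]

[5, 5]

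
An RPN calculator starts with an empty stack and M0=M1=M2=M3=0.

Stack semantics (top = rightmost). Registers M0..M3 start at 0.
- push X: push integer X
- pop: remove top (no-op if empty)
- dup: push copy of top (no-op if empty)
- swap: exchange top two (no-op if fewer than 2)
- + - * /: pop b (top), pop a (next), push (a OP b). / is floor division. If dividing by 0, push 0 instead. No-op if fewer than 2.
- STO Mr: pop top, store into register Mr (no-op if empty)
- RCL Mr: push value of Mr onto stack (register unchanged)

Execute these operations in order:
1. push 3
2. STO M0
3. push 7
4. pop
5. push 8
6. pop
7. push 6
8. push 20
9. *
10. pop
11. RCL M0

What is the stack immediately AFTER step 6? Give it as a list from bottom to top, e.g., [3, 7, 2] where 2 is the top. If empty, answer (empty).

After op 1 (push 3): stack=[3] mem=[0,0,0,0]
After op 2 (STO M0): stack=[empty] mem=[3,0,0,0]
After op 3 (push 7): stack=[7] mem=[3,0,0,0]
After op 4 (pop): stack=[empty] mem=[3,0,0,0]
After op 5 (push 8): stack=[8] mem=[3,0,0,0]
After op 6 (pop): stack=[empty] mem=[3,0,0,0]

(empty)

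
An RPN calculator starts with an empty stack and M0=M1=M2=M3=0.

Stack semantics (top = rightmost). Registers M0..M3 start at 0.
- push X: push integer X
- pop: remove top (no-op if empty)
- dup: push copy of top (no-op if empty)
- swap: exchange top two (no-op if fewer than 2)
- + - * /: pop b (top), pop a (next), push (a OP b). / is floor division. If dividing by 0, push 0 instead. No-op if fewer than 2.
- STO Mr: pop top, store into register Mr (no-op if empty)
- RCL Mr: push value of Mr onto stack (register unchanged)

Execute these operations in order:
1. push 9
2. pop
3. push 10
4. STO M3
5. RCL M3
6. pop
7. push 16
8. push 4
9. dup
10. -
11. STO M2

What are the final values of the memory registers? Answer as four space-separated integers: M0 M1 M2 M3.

After op 1 (push 9): stack=[9] mem=[0,0,0,0]
After op 2 (pop): stack=[empty] mem=[0,0,0,0]
After op 3 (push 10): stack=[10] mem=[0,0,0,0]
After op 4 (STO M3): stack=[empty] mem=[0,0,0,10]
After op 5 (RCL M3): stack=[10] mem=[0,0,0,10]
After op 6 (pop): stack=[empty] mem=[0,0,0,10]
After op 7 (push 16): stack=[16] mem=[0,0,0,10]
After op 8 (push 4): stack=[16,4] mem=[0,0,0,10]
After op 9 (dup): stack=[16,4,4] mem=[0,0,0,10]
After op 10 (-): stack=[16,0] mem=[0,0,0,10]
After op 11 (STO M2): stack=[16] mem=[0,0,0,10]

Answer: 0 0 0 10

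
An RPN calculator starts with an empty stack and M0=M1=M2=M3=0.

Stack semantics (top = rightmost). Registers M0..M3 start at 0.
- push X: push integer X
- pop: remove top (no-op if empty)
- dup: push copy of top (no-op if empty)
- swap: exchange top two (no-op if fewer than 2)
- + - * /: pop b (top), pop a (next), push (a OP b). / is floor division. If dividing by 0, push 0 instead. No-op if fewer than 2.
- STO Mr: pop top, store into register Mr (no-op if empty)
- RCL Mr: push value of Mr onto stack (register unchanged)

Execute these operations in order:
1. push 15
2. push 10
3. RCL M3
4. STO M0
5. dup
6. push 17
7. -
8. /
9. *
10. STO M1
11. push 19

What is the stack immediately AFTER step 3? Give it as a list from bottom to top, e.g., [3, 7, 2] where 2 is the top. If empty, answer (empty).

After op 1 (push 15): stack=[15] mem=[0,0,0,0]
After op 2 (push 10): stack=[15,10] mem=[0,0,0,0]
After op 3 (RCL M3): stack=[15,10,0] mem=[0,0,0,0]

[15, 10, 0]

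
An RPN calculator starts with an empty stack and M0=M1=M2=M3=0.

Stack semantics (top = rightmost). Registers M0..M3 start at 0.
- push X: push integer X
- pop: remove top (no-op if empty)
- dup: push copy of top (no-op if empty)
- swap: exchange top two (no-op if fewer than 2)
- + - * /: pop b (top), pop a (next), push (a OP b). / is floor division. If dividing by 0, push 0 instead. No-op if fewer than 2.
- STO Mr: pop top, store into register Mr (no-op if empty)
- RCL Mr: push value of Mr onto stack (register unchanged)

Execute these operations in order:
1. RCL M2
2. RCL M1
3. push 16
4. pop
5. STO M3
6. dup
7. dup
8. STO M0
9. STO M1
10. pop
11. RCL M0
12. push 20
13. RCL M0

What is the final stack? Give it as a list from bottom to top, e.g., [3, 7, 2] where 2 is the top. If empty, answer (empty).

After op 1 (RCL M2): stack=[0] mem=[0,0,0,0]
After op 2 (RCL M1): stack=[0,0] mem=[0,0,0,0]
After op 3 (push 16): stack=[0,0,16] mem=[0,0,0,0]
After op 4 (pop): stack=[0,0] mem=[0,0,0,0]
After op 5 (STO M3): stack=[0] mem=[0,0,0,0]
After op 6 (dup): stack=[0,0] mem=[0,0,0,0]
After op 7 (dup): stack=[0,0,0] mem=[0,0,0,0]
After op 8 (STO M0): stack=[0,0] mem=[0,0,0,0]
After op 9 (STO M1): stack=[0] mem=[0,0,0,0]
After op 10 (pop): stack=[empty] mem=[0,0,0,0]
After op 11 (RCL M0): stack=[0] mem=[0,0,0,0]
After op 12 (push 20): stack=[0,20] mem=[0,0,0,0]
After op 13 (RCL M0): stack=[0,20,0] mem=[0,0,0,0]

Answer: [0, 20, 0]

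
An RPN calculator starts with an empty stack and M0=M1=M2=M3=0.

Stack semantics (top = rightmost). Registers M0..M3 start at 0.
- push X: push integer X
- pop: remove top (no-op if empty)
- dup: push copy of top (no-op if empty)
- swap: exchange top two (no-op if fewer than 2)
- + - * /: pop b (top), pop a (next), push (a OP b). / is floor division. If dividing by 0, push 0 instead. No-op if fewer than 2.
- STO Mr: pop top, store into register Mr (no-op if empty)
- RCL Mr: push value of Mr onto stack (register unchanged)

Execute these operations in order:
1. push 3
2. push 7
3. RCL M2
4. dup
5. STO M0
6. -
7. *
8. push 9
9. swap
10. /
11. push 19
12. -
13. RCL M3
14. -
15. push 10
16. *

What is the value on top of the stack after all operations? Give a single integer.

Answer: -190

Derivation:
After op 1 (push 3): stack=[3] mem=[0,0,0,0]
After op 2 (push 7): stack=[3,7] mem=[0,0,0,0]
After op 3 (RCL M2): stack=[3,7,0] mem=[0,0,0,0]
After op 4 (dup): stack=[3,7,0,0] mem=[0,0,0,0]
After op 5 (STO M0): stack=[3,7,0] mem=[0,0,0,0]
After op 6 (-): stack=[3,7] mem=[0,0,0,0]
After op 7 (*): stack=[21] mem=[0,0,0,0]
After op 8 (push 9): stack=[21,9] mem=[0,0,0,0]
After op 9 (swap): stack=[9,21] mem=[0,0,0,0]
After op 10 (/): stack=[0] mem=[0,0,0,0]
After op 11 (push 19): stack=[0,19] mem=[0,0,0,0]
After op 12 (-): stack=[-19] mem=[0,0,0,0]
After op 13 (RCL M3): stack=[-19,0] mem=[0,0,0,0]
After op 14 (-): stack=[-19] mem=[0,0,0,0]
After op 15 (push 10): stack=[-19,10] mem=[0,0,0,0]
After op 16 (*): stack=[-190] mem=[0,0,0,0]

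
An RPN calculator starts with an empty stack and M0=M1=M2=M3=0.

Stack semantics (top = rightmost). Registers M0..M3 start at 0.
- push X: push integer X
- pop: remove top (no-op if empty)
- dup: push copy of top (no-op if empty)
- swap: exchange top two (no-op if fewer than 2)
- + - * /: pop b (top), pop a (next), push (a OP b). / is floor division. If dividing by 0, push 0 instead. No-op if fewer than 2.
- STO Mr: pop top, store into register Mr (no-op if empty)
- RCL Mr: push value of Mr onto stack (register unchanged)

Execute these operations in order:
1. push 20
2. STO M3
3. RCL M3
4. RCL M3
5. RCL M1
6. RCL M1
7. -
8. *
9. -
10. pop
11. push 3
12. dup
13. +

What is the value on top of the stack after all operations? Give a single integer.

After op 1 (push 20): stack=[20] mem=[0,0,0,0]
After op 2 (STO M3): stack=[empty] mem=[0,0,0,20]
After op 3 (RCL M3): stack=[20] mem=[0,0,0,20]
After op 4 (RCL M3): stack=[20,20] mem=[0,0,0,20]
After op 5 (RCL M1): stack=[20,20,0] mem=[0,0,0,20]
After op 6 (RCL M1): stack=[20,20,0,0] mem=[0,0,0,20]
After op 7 (-): stack=[20,20,0] mem=[0,0,0,20]
After op 8 (*): stack=[20,0] mem=[0,0,0,20]
After op 9 (-): stack=[20] mem=[0,0,0,20]
After op 10 (pop): stack=[empty] mem=[0,0,0,20]
After op 11 (push 3): stack=[3] mem=[0,0,0,20]
After op 12 (dup): stack=[3,3] mem=[0,0,0,20]
After op 13 (+): stack=[6] mem=[0,0,0,20]

Answer: 6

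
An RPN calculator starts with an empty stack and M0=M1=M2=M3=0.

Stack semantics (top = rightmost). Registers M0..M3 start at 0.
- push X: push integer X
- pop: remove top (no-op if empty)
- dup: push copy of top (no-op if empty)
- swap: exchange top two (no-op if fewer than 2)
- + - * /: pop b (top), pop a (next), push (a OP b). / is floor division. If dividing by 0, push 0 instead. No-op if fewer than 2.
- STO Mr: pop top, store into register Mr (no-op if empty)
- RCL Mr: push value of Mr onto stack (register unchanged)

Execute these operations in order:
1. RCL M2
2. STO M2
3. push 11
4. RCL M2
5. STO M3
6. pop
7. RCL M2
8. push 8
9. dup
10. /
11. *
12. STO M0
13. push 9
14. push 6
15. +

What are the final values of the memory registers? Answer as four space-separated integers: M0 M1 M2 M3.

After op 1 (RCL M2): stack=[0] mem=[0,0,0,0]
After op 2 (STO M2): stack=[empty] mem=[0,0,0,0]
After op 3 (push 11): stack=[11] mem=[0,0,0,0]
After op 4 (RCL M2): stack=[11,0] mem=[0,0,0,0]
After op 5 (STO M3): stack=[11] mem=[0,0,0,0]
After op 6 (pop): stack=[empty] mem=[0,0,0,0]
After op 7 (RCL M2): stack=[0] mem=[0,0,0,0]
After op 8 (push 8): stack=[0,8] mem=[0,0,0,0]
After op 9 (dup): stack=[0,8,8] mem=[0,0,0,0]
After op 10 (/): stack=[0,1] mem=[0,0,0,0]
After op 11 (*): stack=[0] mem=[0,0,0,0]
After op 12 (STO M0): stack=[empty] mem=[0,0,0,0]
After op 13 (push 9): stack=[9] mem=[0,0,0,0]
After op 14 (push 6): stack=[9,6] mem=[0,0,0,0]
After op 15 (+): stack=[15] mem=[0,0,0,0]

Answer: 0 0 0 0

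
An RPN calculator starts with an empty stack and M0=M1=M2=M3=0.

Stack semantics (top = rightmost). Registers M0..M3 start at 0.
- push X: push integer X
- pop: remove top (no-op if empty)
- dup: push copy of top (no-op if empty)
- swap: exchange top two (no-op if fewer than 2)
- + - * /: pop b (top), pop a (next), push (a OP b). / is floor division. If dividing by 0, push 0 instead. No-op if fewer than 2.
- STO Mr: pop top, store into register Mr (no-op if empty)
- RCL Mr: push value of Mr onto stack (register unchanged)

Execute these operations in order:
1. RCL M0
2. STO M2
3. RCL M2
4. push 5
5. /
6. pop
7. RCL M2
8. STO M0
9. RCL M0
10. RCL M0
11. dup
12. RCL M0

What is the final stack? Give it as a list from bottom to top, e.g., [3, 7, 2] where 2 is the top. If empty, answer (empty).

Answer: [0, 0, 0, 0]

Derivation:
After op 1 (RCL M0): stack=[0] mem=[0,0,0,0]
After op 2 (STO M2): stack=[empty] mem=[0,0,0,0]
After op 3 (RCL M2): stack=[0] mem=[0,0,0,0]
After op 4 (push 5): stack=[0,5] mem=[0,0,0,0]
After op 5 (/): stack=[0] mem=[0,0,0,0]
After op 6 (pop): stack=[empty] mem=[0,0,0,0]
After op 7 (RCL M2): stack=[0] mem=[0,0,0,0]
After op 8 (STO M0): stack=[empty] mem=[0,0,0,0]
After op 9 (RCL M0): stack=[0] mem=[0,0,0,0]
After op 10 (RCL M0): stack=[0,0] mem=[0,0,0,0]
After op 11 (dup): stack=[0,0,0] mem=[0,0,0,0]
After op 12 (RCL M0): stack=[0,0,0,0] mem=[0,0,0,0]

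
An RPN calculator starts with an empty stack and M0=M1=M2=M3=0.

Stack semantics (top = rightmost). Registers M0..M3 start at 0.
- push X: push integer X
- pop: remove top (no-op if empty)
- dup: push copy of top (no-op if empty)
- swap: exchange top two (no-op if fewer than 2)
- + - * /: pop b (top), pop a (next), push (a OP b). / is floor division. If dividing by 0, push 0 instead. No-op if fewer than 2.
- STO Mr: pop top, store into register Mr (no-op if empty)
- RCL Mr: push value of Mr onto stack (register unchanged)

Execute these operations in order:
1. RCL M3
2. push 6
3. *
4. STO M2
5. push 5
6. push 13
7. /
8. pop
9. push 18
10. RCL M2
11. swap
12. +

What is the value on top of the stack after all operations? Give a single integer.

Answer: 18

Derivation:
After op 1 (RCL M3): stack=[0] mem=[0,0,0,0]
After op 2 (push 6): stack=[0,6] mem=[0,0,0,0]
After op 3 (*): stack=[0] mem=[0,0,0,0]
After op 4 (STO M2): stack=[empty] mem=[0,0,0,0]
After op 5 (push 5): stack=[5] mem=[0,0,0,0]
After op 6 (push 13): stack=[5,13] mem=[0,0,0,0]
After op 7 (/): stack=[0] mem=[0,0,0,0]
After op 8 (pop): stack=[empty] mem=[0,0,0,0]
After op 9 (push 18): stack=[18] mem=[0,0,0,0]
After op 10 (RCL M2): stack=[18,0] mem=[0,0,0,0]
After op 11 (swap): stack=[0,18] mem=[0,0,0,0]
After op 12 (+): stack=[18] mem=[0,0,0,0]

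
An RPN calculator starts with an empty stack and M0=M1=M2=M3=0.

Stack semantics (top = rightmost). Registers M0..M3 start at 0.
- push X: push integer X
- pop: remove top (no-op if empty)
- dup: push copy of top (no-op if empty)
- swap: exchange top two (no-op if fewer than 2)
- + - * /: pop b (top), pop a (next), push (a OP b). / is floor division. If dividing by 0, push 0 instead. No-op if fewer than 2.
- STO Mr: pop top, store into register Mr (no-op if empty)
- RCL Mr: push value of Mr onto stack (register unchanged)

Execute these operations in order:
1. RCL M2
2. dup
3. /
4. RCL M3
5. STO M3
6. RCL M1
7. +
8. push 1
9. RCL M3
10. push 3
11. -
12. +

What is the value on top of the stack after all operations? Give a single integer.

After op 1 (RCL M2): stack=[0] mem=[0,0,0,0]
After op 2 (dup): stack=[0,0] mem=[0,0,0,0]
After op 3 (/): stack=[0] mem=[0,0,0,0]
After op 4 (RCL M3): stack=[0,0] mem=[0,0,0,0]
After op 5 (STO M3): stack=[0] mem=[0,0,0,0]
After op 6 (RCL M1): stack=[0,0] mem=[0,0,0,0]
After op 7 (+): stack=[0] mem=[0,0,0,0]
After op 8 (push 1): stack=[0,1] mem=[0,0,0,0]
After op 9 (RCL M3): stack=[0,1,0] mem=[0,0,0,0]
After op 10 (push 3): stack=[0,1,0,3] mem=[0,0,0,0]
After op 11 (-): stack=[0,1,-3] mem=[0,0,0,0]
After op 12 (+): stack=[0,-2] mem=[0,0,0,0]

Answer: -2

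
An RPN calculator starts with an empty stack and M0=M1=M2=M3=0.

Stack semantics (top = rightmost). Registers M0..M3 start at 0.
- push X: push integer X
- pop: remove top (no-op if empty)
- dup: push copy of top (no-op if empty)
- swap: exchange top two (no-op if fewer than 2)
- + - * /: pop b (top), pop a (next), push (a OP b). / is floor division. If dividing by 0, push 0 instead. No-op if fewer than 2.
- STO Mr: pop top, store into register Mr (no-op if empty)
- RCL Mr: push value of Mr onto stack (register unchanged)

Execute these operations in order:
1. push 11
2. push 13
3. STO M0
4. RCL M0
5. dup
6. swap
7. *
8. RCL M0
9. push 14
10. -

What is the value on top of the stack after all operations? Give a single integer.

After op 1 (push 11): stack=[11] mem=[0,0,0,0]
After op 2 (push 13): stack=[11,13] mem=[0,0,0,0]
After op 3 (STO M0): stack=[11] mem=[13,0,0,0]
After op 4 (RCL M0): stack=[11,13] mem=[13,0,0,0]
After op 5 (dup): stack=[11,13,13] mem=[13,0,0,0]
After op 6 (swap): stack=[11,13,13] mem=[13,0,0,0]
After op 7 (*): stack=[11,169] mem=[13,0,0,0]
After op 8 (RCL M0): stack=[11,169,13] mem=[13,0,0,0]
After op 9 (push 14): stack=[11,169,13,14] mem=[13,0,0,0]
After op 10 (-): stack=[11,169,-1] mem=[13,0,0,0]

Answer: -1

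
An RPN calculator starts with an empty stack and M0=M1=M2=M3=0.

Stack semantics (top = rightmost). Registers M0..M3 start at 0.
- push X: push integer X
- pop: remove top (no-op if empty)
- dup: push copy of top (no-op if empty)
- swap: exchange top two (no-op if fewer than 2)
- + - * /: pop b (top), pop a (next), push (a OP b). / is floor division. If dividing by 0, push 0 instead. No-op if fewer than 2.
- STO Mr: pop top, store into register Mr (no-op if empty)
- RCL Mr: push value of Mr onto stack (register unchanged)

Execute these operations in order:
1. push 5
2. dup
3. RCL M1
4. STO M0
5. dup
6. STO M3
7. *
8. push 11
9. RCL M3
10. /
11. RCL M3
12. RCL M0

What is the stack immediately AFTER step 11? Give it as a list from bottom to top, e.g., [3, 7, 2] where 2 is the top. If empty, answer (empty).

After op 1 (push 5): stack=[5] mem=[0,0,0,0]
After op 2 (dup): stack=[5,5] mem=[0,0,0,0]
After op 3 (RCL M1): stack=[5,5,0] mem=[0,0,0,0]
After op 4 (STO M0): stack=[5,5] mem=[0,0,0,0]
After op 5 (dup): stack=[5,5,5] mem=[0,0,0,0]
After op 6 (STO M3): stack=[5,5] mem=[0,0,0,5]
After op 7 (*): stack=[25] mem=[0,0,0,5]
After op 8 (push 11): stack=[25,11] mem=[0,0,0,5]
After op 9 (RCL M3): stack=[25,11,5] mem=[0,0,0,5]
After op 10 (/): stack=[25,2] mem=[0,0,0,5]
After op 11 (RCL M3): stack=[25,2,5] mem=[0,0,0,5]

[25, 2, 5]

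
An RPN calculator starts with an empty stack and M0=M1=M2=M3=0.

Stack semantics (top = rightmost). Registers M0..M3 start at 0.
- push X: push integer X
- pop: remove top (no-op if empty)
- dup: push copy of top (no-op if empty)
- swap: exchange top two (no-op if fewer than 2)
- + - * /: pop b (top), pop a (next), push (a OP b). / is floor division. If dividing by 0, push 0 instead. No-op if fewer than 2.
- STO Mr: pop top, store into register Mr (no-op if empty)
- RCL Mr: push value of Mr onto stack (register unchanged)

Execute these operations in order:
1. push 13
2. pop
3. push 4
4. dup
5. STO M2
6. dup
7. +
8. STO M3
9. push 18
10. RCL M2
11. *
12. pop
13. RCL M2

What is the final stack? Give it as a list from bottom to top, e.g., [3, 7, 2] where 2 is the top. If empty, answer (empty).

Answer: [4]

Derivation:
After op 1 (push 13): stack=[13] mem=[0,0,0,0]
After op 2 (pop): stack=[empty] mem=[0,0,0,0]
After op 3 (push 4): stack=[4] mem=[0,0,0,0]
After op 4 (dup): stack=[4,4] mem=[0,0,0,0]
After op 5 (STO M2): stack=[4] mem=[0,0,4,0]
After op 6 (dup): stack=[4,4] mem=[0,0,4,0]
After op 7 (+): stack=[8] mem=[0,0,4,0]
After op 8 (STO M3): stack=[empty] mem=[0,0,4,8]
After op 9 (push 18): stack=[18] mem=[0,0,4,8]
After op 10 (RCL M2): stack=[18,4] mem=[0,0,4,8]
After op 11 (*): stack=[72] mem=[0,0,4,8]
After op 12 (pop): stack=[empty] mem=[0,0,4,8]
After op 13 (RCL M2): stack=[4] mem=[0,0,4,8]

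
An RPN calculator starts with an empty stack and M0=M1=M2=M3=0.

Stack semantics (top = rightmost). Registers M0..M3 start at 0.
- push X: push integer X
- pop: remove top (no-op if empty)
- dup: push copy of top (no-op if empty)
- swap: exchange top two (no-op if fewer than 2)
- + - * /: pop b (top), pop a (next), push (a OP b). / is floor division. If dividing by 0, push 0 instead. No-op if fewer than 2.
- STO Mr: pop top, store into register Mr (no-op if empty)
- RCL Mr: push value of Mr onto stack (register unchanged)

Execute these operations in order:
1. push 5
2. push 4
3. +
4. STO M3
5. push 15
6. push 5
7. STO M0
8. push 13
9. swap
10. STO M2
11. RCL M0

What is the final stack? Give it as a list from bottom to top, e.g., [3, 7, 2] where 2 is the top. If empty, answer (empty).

After op 1 (push 5): stack=[5] mem=[0,0,0,0]
After op 2 (push 4): stack=[5,4] mem=[0,0,0,0]
After op 3 (+): stack=[9] mem=[0,0,0,0]
After op 4 (STO M3): stack=[empty] mem=[0,0,0,9]
After op 5 (push 15): stack=[15] mem=[0,0,0,9]
After op 6 (push 5): stack=[15,5] mem=[0,0,0,9]
After op 7 (STO M0): stack=[15] mem=[5,0,0,9]
After op 8 (push 13): stack=[15,13] mem=[5,0,0,9]
After op 9 (swap): stack=[13,15] mem=[5,0,0,9]
After op 10 (STO M2): stack=[13] mem=[5,0,15,9]
After op 11 (RCL M0): stack=[13,5] mem=[5,0,15,9]

Answer: [13, 5]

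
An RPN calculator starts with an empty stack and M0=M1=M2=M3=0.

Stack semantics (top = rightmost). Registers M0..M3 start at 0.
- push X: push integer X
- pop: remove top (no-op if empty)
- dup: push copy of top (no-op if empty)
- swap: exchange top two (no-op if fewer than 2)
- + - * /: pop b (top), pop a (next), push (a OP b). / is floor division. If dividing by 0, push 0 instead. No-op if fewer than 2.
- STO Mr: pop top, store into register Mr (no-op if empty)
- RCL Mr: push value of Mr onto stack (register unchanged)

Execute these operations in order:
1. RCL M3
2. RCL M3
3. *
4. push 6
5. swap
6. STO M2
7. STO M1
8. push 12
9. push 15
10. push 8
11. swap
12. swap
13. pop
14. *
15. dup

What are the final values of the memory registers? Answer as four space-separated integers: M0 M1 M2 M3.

Answer: 0 6 0 0

Derivation:
After op 1 (RCL M3): stack=[0] mem=[0,0,0,0]
After op 2 (RCL M3): stack=[0,0] mem=[0,0,0,0]
After op 3 (*): stack=[0] mem=[0,0,0,0]
After op 4 (push 6): stack=[0,6] mem=[0,0,0,0]
After op 5 (swap): stack=[6,0] mem=[0,0,0,0]
After op 6 (STO M2): stack=[6] mem=[0,0,0,0]
After op 7 (STO M1): stack=[empty] mem=[0,6,0,0]
After op 8 (push 12): stack=[12] mem=[0,6,0,0]
After op 9 (push 15): stack=[12,15] mem=[0,6,0,0]
After op 10 (push 8): stack=[12,15,8] mem=[0,6,0,0]
After op 11 (swap): stack=[12,8,15] mem=[0,6,0,0]
After op 12 (swap): stack=[12,15,8] mem=[0,6,0,0]
After op 13 (pop): stack=[12,15] mem=[0,6,0,0]
After op 14 (*): stack=[180] mem=[0,6,0,0]
After op 15 (dup): stack=[180,180] mem=[0,6,0,0]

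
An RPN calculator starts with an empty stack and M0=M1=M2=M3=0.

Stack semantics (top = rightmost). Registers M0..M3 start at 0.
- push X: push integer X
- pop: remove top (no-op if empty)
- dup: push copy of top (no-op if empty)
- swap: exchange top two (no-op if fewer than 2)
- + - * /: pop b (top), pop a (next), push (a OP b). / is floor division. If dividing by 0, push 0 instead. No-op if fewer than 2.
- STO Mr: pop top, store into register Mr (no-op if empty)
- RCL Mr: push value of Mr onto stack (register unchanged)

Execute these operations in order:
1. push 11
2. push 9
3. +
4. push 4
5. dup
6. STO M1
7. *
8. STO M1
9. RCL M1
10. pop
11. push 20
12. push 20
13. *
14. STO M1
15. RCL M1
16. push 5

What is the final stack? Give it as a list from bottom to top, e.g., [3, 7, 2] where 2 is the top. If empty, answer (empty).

Answer: [400, 5]

Derivation:
After op 1 (push 11): stack=[11] mem=[0,0,0,0]
After op 2 (push 9): stack=[11,9] mem=[0,0,0,0]
After op 3 (+): stack=[20] mem=[0,0,0,0]
After op 4 (push 4): stack=[20,4] mem=[0,0,0,0]
After op 5 (dup): stack=[20,4,4] mem=[0,0,0,0]
After op 6 (STO M1): stack=[20,4] mem=[0,4,0,0]
After op 7 (*): stack=[80] mem=[0,4,0,0]
After op 8 (STO M1): stack=[empty] mem=[0,80,0,0]
After op 9 (RCL M1): stack=[80] mem=[0,80,0,0]
After op 10 (pop): stack=[empty] mem=[0,80,0,0]
After op 11 (push 20): stack=[20] mem=[0,80,0,0]
After op 12 (push 20): stack=[20,20] mem=[0,80,0,0]
After op 13 (*): stack=[400] mem=[0,80,0,0]
After op 14 (STO M1): stack=[empty] mem=[0,400,0,0]
After op 15 (RCL M1): stack=[400] mem=[0,400,0,0]
After op 16 (push 5): stack=[400,5] mem=[0,400,0,0]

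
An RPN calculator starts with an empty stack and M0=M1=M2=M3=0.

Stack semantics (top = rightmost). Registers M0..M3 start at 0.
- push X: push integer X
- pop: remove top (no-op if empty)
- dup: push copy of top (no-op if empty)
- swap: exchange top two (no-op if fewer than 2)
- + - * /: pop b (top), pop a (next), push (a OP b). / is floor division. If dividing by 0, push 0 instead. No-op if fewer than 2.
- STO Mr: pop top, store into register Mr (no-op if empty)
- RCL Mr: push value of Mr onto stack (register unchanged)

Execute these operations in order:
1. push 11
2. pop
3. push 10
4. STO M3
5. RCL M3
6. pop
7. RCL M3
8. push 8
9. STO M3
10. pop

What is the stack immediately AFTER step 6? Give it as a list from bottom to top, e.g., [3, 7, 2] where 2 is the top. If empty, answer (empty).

After op 1 (push 11): stack=[11] mem=[0,0,0,0]
After op 2 (pop): stack=[empty] mem=[0,0,0,0]
After op 3 (push 10): stack=[10] mem=[0,0,0,0]
After op 4 (STO M3): stack=[empty] mem=[0,0,0,10]
After op 5 (RCL M3): stack=[10] mem=[0,0,0,10]
After op 6 (pop): stack=[empty] mem=[0,0,0,10]

(empty)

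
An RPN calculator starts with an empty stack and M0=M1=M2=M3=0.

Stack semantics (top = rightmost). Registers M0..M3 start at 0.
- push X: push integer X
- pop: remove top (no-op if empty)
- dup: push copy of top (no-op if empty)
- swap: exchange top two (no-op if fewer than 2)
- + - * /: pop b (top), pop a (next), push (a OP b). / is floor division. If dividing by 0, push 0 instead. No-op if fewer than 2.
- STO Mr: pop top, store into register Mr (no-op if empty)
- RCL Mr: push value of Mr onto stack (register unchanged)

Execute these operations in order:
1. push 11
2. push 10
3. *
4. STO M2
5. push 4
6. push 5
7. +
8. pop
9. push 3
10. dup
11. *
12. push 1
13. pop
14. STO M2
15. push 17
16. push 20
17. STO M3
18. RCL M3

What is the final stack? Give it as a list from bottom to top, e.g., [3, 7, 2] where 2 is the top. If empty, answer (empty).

Answer: [17, 20]

Derivation:
After op 1 (push 11): stack=[11] mem=[0,0,0,0]
After op 2 (push 10): stack=[11,10] mem=[0,0,0,0]
After op 3 (*): stack=[110] mem=[0,0,0,0]
After op 4 (STO M2): stack=[empty] mem=[0,0,110,0]
After op 5 (push 4): stack=[4] mem=[0,0,110,0]
After op 6 (push 5): stack=[4,5] mem=[0,0,110,0]
After op 7 (+): stack=[9] mem=[0,0,110,0]
After op 8 (pop): stack=[empty] mem=[0,0,110,0]
After op 9 (push 3): stack=[3] mem=[0,0,110,0]
After op 10 (dup): stack=[3,3] mem=[0,0,110,0]
After op 11 (*): stack=[9] mem=[0,0,110,0]
After op 12 (push 1): stack=[9,1] mem=[0,0,110,0]
After op 13 (pop): stack=[9] mem=[0,0,110,0]
After op 14 (STO M2): stack=[empty] mem=[0,0,9,0]
After op 15 (push 17): stack=[17] mem=[0,0,9,0]
After op 16 (push 20): stack=[17,20] mem=[0,0,9,0]
After op 17 (STO M3): stack=[17] mem=[0,0,9,20]
After op 18 (RCL M3): stack=[17,20] mem=[0,0,9,20]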